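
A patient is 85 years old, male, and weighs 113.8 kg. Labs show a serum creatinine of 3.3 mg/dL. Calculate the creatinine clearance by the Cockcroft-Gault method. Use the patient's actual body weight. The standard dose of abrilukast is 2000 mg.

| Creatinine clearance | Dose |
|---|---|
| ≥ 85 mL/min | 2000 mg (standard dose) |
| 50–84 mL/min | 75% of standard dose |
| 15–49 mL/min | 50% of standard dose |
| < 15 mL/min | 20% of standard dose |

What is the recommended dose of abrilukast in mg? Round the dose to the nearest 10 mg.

1000 mg

CrCl = (140 − 85) × 113.8 / (72 × 3.3) = 6259.0 / 237.60 ≈ 26.3 mL/min
CrCl ≈ 26 mL/min → bracket 15–49 mL/min.
50% of 2000 mg = 1000 mg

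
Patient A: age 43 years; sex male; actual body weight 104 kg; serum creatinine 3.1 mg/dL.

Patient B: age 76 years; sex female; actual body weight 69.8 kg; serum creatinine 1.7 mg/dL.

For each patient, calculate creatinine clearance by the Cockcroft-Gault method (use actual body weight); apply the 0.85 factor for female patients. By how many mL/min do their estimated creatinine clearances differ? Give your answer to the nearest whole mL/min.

14 mL/min

Patient A: CrCl = (140 − 43) × 104 / (72 × 3.1) = 10088.0 / 223.20 ≈ 45.2 mL/min
Patient B: CrCl = (140 − 76) × 69.8 / (72 × 1.7) × 0.85 = 4467.2 / 122.40 × 0.85 ≈ 31.0 mL/min
|45.2 − 31.0| = 14.2 mL/min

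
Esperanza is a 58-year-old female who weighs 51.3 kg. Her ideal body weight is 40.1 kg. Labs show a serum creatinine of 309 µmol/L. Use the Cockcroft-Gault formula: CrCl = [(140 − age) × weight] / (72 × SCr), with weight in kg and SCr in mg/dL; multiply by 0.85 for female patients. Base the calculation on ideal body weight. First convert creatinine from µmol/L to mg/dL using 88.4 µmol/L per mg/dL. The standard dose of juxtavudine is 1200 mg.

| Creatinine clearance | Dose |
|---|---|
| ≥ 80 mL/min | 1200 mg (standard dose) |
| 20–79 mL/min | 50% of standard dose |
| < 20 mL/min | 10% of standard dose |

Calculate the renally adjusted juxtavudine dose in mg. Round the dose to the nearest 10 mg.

SCr = 309 / 88.4 = 3.495 mg/dL
CrCl = (140 − 58) × 40.1 / (72 × 3.495) × 0.85 = 3288.2 / 251.64 × 0.85 ≈ 11.1 mL/min
CrCl ≈ 11 mL/min → bracket < 20 mL/min.
10% of 1200 mg = 120 mg

120 mg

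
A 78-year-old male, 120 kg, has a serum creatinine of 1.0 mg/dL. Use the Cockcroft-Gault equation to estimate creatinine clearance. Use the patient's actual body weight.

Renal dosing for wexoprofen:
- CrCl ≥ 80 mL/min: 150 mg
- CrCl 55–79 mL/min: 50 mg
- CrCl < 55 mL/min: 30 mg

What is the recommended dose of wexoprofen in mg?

CrCl = (140 − 78) × 120 / (72 × 1) = 7440.0 / 72.00 ≈ 103.3 mL/min
CrCl ≈ 103 mL/min → bracket ≥ 80 mL/min.
Dose for this bracket: 150 mg.

150 mg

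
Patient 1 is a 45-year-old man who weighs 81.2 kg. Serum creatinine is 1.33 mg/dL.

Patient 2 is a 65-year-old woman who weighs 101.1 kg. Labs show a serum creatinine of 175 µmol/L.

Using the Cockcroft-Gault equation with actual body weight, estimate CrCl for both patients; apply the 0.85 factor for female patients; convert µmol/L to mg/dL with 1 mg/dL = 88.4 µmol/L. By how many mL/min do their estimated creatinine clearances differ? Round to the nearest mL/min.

Patient 1: CrCl = (140 − 45) × 81.2 / (72 × 1.33) = 7714.0 / 95.76 ≈ 80.6 mL/min
Patient 2: SCr = 175 / 88.4 = 1.98 mg/dL
Patient 2: CrCl = (140 − 65) × 101.1 / (72 × 1.98) × 0.85 = 7582.5 / 142.56 × 0.85 ≈ 45.2 mL/min
|80.6 − 45.2| = 35.4 mL/min

35 mL/min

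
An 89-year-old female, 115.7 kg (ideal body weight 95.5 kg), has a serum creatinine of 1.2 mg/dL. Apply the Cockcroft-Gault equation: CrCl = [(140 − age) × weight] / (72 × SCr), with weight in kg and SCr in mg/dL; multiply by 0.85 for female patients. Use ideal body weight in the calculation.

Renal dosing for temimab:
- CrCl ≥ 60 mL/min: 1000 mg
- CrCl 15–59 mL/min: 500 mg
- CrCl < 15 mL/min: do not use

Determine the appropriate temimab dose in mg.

500 mg

CrCl = (140 − 89) × 95.5 / (72 × 1.2) × 0.85 = 4870.5 / 86.40 × 0.85 ≈ 47.9 mL/min
CrCl ≈ 48 mL/min → bracket 15–59 mL/min.
Dose for this bracket: 500 mg.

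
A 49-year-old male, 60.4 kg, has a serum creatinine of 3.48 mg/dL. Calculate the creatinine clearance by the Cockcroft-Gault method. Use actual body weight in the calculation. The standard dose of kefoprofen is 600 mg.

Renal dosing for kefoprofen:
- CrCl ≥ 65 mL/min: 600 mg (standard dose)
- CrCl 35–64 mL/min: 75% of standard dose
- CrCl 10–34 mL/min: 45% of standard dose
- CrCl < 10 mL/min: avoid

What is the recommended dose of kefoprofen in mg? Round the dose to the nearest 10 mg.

270 mg

CrCl = (140 − 49) × 60.4 / (72 × 3.48) = 5496.4 / 250.56 ≈ 21.9 mL/min
CrCl ≈ 22 mL/min → bracket 10–34 mL/min.
45% of 600 mg = 270 mg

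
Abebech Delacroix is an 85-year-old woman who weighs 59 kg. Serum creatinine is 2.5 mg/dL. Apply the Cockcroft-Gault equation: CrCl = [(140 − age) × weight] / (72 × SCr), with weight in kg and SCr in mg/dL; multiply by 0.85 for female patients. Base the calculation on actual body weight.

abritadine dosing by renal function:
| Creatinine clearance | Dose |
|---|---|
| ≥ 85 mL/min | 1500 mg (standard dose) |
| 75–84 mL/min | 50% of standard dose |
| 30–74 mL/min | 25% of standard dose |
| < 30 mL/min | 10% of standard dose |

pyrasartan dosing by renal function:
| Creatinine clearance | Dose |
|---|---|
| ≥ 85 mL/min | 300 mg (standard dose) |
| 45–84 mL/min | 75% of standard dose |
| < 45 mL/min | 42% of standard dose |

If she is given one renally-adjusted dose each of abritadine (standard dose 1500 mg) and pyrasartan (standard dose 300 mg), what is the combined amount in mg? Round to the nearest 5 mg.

CrCl = (140 − 85) × 59 / (72 × 2.5) × 0.85 = 3245.0 / 180.00 × 0.85 ≈ 15.3 mL/min
CrCl ≈ 15 mL/min.
abritadine: < 30 mL/min → 10% of 1500 mg = 150 mg.
pyrasartan: < 45 mL/min → 42% of 300 mg = 126 mg.
Total = 150 + 126 = 276 mg.

275 mg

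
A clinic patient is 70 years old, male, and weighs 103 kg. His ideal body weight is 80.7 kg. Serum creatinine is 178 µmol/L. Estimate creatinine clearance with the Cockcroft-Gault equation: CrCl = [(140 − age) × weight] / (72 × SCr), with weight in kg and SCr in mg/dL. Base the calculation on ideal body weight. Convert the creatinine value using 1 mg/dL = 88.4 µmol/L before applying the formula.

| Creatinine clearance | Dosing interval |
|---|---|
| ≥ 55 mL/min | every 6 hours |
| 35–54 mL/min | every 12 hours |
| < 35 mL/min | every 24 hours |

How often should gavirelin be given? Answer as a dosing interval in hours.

every 12 hours

SCr = 178 / 88.4 = 2.014 mg/dL
CrCl = (140 − 70) × 80.7 / (72 × 2.014) = 5649.0 / 145.01 ≈ 39.0 mL/min
CrCl ≈ 39 mL/min → bracket 35–54 mL/min → every 12 hours.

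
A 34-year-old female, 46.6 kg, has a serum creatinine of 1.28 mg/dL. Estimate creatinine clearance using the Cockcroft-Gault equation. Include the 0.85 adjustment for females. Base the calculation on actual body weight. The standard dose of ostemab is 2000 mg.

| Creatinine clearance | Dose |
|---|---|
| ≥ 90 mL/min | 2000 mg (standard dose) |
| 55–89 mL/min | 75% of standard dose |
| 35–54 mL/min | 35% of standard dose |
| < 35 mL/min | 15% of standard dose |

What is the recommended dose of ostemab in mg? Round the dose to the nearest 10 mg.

700 mg

CrCl = (140 − 34) × 46.6 / (72 × 1.28) × 0.85 = 4939.6 / 92.16 × 0.85 ≈ 45.6 mL/min
CrCl ≈ 46 mL/min → bracket 35–54 mL/min.
35% of 2000 mg = 700 mg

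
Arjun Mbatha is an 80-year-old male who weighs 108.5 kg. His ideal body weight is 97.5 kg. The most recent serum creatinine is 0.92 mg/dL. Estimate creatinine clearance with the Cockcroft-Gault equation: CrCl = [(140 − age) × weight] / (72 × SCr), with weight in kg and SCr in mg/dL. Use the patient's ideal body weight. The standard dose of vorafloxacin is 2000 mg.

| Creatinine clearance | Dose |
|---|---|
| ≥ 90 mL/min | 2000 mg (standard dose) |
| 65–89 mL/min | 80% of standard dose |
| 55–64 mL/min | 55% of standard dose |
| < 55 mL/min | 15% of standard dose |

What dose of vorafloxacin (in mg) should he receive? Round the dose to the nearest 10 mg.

1600 mg

CrCl = (140 − 80) × 97.5 / (72 × 0.92) = 5850.0 / 66.24 ≈ 88.3 mL/min
CrCl ≈ 88 mL/min → bracket 65–89 mL/min.
80% of 2000 mg = 1600 mg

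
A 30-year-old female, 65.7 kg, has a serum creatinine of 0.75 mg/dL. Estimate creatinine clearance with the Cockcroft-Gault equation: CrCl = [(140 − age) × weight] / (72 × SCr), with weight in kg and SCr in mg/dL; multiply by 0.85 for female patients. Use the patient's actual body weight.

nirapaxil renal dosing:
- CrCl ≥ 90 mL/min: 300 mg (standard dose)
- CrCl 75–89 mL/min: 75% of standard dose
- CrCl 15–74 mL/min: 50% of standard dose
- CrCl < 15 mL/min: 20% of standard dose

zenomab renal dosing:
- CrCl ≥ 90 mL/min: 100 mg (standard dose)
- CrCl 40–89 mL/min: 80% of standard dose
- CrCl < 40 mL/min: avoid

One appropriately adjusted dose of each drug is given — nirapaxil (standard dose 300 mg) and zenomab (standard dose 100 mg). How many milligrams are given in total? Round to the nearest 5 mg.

CrCl = (140 − 30) × 65.7 / (72 × 0.75) × 0.85 = 7227.0 / 54.00 × 0.85 ≈ 113.8 mL/min
CrCl ≈ 114 mL/min.
nirapaxil: ≥ 90 mL/min → 100% of 300 mg = 300 mg.
zenomab: ≥ 90 mL/min → 100% of 100 mg = 100 mg.
Total = 300 + 100 = 400 mg.

400 mg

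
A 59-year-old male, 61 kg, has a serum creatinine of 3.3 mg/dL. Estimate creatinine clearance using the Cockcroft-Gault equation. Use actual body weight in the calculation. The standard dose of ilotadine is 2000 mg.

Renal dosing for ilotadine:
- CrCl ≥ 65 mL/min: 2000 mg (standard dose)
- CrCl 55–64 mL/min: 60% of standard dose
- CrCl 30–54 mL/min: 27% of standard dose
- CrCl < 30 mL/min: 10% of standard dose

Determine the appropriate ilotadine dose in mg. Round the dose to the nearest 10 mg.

CrCl = (140 − 59) × 61 / (72 × 3.3) = 4941.0 / 237.60 ≈ 20.8 mL/min
CrCl ≈ 21 mL/min → bracket < 30 mL/min.
10% of 2000 mg = 200 mg

200 mg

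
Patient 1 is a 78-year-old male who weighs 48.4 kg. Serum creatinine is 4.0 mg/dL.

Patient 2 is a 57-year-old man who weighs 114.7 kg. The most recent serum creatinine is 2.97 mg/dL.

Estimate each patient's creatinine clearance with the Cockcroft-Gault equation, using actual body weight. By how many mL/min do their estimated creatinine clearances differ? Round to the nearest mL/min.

34 mL/min

Patient 1: CrCl = (140 − 78) × 48.4 / (72 × 4) = 3000.8 / 288.00 ≈ 10.4 mL/min
Patient 2: CrCl = (140 − 57) × 114.7 / (72 × 2.97) = 9520.1 / 213.84 ≈ 44.5 mL/min
|10.4 − 44.5| = 34.1 mL/min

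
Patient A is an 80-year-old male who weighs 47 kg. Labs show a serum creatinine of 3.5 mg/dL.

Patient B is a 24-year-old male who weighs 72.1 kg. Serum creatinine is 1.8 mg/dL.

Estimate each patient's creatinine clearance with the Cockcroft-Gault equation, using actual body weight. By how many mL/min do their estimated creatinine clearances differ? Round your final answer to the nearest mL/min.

53 mL/min

Patient A: CrCl = (140 − 80) × 47 / (72 × 3.5) = 2820.0 / 252.00 ≈ 11.2 mL/min
Patient B: CrCl = (140 − 24) × 72.1 / (72 × 1.8) = 8363.6 / 129.60 ≈ 64.5 mL/min
|11.2 − 64.5| = 53.3 mL/min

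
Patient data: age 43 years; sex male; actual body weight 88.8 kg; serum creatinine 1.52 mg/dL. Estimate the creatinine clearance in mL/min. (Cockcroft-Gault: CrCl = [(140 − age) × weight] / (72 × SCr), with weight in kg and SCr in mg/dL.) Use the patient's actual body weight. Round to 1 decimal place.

78.7 mL/min

CrCl = (140 − 43) × 88.8 / (72 × 1.52) = 8613.6 / 109.44 ≈ 78.7 mL/min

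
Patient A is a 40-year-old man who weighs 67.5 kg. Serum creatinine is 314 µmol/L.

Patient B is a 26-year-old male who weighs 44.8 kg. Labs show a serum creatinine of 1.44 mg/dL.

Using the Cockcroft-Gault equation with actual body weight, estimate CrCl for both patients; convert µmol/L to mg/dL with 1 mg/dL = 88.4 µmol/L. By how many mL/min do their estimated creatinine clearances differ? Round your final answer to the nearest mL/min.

23 mL/min

Patient A: SCr = 314 / 88.4 = 3.552 mg/dL
Patient A: CrCl = (140 − 40) × 67.5 / (72 × 3.552) = 6750.0 / 255.74 ≈ 26.4 mL/min
Patient B: CrCl = (140 − 26) × 44.8 / (72 × 1.44) = 5107.2 / 103.68 ≈ 49.3 mL/min
|26.4 − 49.3| = 22.9 mL/min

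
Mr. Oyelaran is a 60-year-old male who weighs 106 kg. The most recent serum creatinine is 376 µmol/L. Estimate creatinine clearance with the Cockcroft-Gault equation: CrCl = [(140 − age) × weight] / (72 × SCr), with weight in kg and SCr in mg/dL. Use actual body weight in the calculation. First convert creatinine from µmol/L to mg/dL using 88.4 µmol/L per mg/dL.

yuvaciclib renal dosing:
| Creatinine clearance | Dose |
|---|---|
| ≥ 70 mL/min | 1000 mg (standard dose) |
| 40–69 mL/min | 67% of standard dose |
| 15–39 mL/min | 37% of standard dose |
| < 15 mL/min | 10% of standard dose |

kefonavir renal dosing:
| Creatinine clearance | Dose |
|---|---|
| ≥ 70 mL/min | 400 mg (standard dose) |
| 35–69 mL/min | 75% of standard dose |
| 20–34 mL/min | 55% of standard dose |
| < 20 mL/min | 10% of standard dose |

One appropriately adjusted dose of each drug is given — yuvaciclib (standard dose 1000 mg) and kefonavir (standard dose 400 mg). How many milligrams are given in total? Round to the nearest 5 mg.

590 mg

SCr = 376 / 88.4 = 4.253 mg/dL
CrCl = (140 − 60) × 106 / (72 × 4.253) = 8480.0 / 306.22 ≈ 27.7 mL/min
CrCl ≈ 28 mL/min.
yuvaciclib: 15–39 mL/min → 37% of 1000 mg = 370 mg.
kefonavir: 20–34 mL/min → 55% of 400 mg = 220 mg.
Total = 370 + 220 = 590 mg.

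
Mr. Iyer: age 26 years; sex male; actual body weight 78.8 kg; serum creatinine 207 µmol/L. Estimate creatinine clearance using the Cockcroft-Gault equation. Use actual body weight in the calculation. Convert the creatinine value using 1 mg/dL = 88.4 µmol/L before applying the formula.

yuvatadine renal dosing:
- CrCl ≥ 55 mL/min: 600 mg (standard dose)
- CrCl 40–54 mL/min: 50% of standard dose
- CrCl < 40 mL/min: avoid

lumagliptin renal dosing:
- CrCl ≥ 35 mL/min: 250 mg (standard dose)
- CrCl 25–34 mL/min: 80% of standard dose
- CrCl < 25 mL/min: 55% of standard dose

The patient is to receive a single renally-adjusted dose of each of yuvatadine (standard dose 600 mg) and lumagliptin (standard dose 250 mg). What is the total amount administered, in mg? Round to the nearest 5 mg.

SCr = 207 / 88.4 = 2.342 mg/dL
CrCl = (140 − 26) × 78.8 / (72 × 2.342) = 8983.2 / 168.62 ≈ 53.3 mL/min
CrCl ≈ 53 mL/min.
yuvatadine: 40–54 mL/min → 50% of 600 mg = 300 mg.
lumagliptin: ≥ 35 mL/min → 100% of 250 mg = 250 mg.
Total = 300 + 250 = 550 mg.

550 mg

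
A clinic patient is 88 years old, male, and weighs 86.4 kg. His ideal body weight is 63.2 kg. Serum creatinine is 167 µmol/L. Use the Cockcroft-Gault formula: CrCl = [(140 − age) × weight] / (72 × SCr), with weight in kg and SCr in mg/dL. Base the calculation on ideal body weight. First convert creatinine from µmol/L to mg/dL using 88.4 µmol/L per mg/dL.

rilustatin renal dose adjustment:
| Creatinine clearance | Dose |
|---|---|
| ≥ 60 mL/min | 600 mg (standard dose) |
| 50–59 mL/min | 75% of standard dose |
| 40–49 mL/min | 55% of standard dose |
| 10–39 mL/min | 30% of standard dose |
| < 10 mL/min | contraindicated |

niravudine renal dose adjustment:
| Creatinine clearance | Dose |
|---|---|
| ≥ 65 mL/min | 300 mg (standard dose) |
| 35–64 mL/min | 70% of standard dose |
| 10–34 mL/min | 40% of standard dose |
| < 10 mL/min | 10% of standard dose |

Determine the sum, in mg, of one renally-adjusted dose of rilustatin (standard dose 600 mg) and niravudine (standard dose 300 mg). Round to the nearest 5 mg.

SCr = 167 / 88.4 = 1.889 mg/dL
CrCl = (140 − 88) × 63.2 / (72 × 1.889) = 3286.4 / 136.01 ≈ 24.2 mL/min
CrCl ≈ 24 mL/min.
rilustatin: 10–39 mL/min → 30% of 600 mg = 180 mg.
niravudine: 10–34 mL/min → 40% of 300 mg = 120 mg.
Total = 180 + 120 = 300 mg.

300 mg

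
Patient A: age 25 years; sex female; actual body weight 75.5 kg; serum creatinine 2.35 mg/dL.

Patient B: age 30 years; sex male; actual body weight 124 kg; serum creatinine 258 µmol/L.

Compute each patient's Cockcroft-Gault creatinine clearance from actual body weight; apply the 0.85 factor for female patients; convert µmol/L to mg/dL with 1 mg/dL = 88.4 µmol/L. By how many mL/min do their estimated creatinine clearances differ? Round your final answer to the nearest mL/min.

21 mL/min

Patient A: CrCl = (140 − 25) × 75.5 / (72 × 2.35) × 0.85 = 8682.5 / 169.20 × 0.85 ≈ 43.6 mL/min
Patient B: SCr = 258 / 88.4 = 2.919 mg/dL
Patient B: CrCl = (140 − 30) × 124 / (72 × 2.919) = 13640.0 / 210.17 ≈ 64.9 mL/min
|43.6 − 64.9| = 21.3 mL/min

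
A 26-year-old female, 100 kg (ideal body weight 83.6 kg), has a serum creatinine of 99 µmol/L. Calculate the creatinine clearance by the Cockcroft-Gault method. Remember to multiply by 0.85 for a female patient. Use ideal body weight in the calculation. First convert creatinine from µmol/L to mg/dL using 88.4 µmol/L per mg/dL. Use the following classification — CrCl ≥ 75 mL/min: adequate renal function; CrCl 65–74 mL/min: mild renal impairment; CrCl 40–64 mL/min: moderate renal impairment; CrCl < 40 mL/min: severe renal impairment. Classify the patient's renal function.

SCr = 99 / 88.4 = 1.12 mg/dL
CrCl = (140 − 26) × 83.6 / (72 × 1.12) × 0.85 = 9530.4 / 80.64 × 0.85 ≈ 100.5 mL/min
100 mL/min falls in the 'adequate renal function' range.

adequate renal function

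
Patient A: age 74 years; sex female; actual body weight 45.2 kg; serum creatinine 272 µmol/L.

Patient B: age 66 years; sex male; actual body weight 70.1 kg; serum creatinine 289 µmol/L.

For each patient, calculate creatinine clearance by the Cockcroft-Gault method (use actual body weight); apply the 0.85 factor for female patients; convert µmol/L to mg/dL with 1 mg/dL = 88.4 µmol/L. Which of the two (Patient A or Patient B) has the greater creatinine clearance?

Patient A: SCr = 272 / 88.4 = 3.077 mg/dL
Patient A: CrCl = (140 − 74) × 45.2 / (72 × 3.077) × 0.85 = 2983.2 / 221.54 × 0.85 ≈ 11.4 mL/min
Patient B: SCr = 289 / 88.4 = 3.269 mg/dL
Patient B: CrCl = (140 − 66) × 70.1 / (72 × 3.269) = 5187.4 / 235.37 ≈ 22.0 mL/min
11.4 vs 22.0 mL/min → Patient B is higher.

Patient B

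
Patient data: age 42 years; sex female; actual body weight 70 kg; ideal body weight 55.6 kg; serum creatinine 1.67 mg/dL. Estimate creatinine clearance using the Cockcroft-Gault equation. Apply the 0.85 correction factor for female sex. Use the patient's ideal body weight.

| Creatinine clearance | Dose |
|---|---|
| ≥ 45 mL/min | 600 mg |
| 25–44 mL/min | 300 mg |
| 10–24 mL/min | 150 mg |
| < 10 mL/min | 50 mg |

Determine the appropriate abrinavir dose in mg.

300 mg

CrCl = (140 − 42) × 55.6 / (72 × 1.67) × 0.85 = 5448.8 / 120.24 × 0.85 ≈ 38.5 mL/min
CrCl ≈ 39 mL/min → bracket 25–44 mL/min.
Dose for this bracket: 300 mg.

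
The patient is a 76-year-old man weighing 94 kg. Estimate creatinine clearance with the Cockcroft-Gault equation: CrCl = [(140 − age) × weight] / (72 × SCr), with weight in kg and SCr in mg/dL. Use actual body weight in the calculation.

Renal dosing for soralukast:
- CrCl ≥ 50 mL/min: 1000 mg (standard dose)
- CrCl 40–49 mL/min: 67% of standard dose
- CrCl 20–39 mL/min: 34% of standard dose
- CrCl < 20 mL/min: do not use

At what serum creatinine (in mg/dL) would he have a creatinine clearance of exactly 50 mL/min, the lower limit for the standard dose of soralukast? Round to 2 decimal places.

1.67 mg/dL

Standard dose requires CrCl ≥ 50 mL/min.
Set (140 − 76) × 94 / (72 × SCr) = 50
SCr = (140 − 76) × 94 / (72 × 50) = 1.671 mg/dL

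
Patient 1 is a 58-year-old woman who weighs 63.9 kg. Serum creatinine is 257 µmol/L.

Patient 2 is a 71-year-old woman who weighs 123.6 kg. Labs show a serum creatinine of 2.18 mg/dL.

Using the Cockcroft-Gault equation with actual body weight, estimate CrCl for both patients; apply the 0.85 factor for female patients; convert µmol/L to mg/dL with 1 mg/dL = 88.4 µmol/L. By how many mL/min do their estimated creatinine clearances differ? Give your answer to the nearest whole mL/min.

Patient 1: SCr = 257 / 88.4 = 2.907 mg/dL
Patient 1: CrCl = (140 − 58) × 63.9 / (72 × 2.907) × 0.85 = 5239.8 / 209.30 × 0.85 ≈ 21.3 mL/min
Patient 2: CrCl = (140 − 71) × 123.6 / (72 × 2.18) × 0.85 = 8528.4 / 156.96 × 0.85 ≈ 46.2 mL/min
|21.3 − 46.2| = 24.9 mL/min

25 mL/min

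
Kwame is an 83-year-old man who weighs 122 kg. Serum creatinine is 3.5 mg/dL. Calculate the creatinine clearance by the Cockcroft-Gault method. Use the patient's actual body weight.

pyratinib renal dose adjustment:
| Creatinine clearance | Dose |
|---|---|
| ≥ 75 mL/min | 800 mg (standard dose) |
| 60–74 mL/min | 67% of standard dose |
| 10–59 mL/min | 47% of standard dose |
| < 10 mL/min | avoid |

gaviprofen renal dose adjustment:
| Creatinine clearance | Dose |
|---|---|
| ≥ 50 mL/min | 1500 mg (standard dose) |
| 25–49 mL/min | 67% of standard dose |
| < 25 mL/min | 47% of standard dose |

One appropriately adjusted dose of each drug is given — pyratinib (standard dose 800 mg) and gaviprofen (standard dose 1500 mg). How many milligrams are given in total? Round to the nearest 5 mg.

1380 mg

CrCl = (140 − 83) × 122 / (72 × 3.5) = 6954.0 / 252.00 ≈ 27.6 mL/min
CrCl ≈ 28 mL/min.
pyratinib: 10–59 mL/min → 47% of 800 mg = 376 mg.
gaviprofen: 25–49 mL/min → 67% of 1500 mg = 1005 mg.
Total = 376 + 1005 = 1381 mg.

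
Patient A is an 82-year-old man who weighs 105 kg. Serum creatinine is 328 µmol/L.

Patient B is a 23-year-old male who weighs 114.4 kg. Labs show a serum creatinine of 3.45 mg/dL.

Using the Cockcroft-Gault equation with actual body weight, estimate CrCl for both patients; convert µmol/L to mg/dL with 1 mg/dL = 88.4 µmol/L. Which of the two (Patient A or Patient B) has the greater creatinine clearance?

Patient A: SCr = 328 / 88.4 = 3.71 mg/dL
Patient A: CrCl = (140 − 82) × 105 / (72 × 3.71) = 6090.0 / 267.12 ≈ 22.8 mL/min
Patient B: CrCl = (140 − 23) × 114.4 / (72 × 3.45) = 13384.8 / 248.40 ≈ 53.9 mL/min
22.8 vs 53.9 mL/min → Patient B is higher.

Patient B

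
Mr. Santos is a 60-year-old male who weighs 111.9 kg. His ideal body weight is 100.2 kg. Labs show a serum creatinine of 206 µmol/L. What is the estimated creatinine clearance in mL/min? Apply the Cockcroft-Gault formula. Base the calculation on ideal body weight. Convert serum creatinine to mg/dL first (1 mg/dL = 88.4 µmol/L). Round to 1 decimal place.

47.8 mL/min

SCr = 206 / 88.4 = 2.33 mg/dL
CrCl = (140 − 60) × 100.2 / (72 × 2.33) = 8016.0 / 167.76 ≈ 47.8 mL/min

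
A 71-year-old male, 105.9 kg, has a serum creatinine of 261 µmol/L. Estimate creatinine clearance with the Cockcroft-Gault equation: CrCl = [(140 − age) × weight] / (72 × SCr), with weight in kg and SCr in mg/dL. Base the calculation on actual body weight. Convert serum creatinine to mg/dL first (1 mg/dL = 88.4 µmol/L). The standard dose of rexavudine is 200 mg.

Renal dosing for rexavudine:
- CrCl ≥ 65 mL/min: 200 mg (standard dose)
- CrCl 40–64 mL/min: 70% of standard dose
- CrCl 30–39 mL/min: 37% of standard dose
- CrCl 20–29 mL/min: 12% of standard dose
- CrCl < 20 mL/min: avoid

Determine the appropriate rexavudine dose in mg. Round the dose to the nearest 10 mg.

SCr = 261 / 88.4 = 2.952 mg/dL
CrCl = (140 − 71) × 105.9 / (72 × 2.952) = 7307.1 / 212.54 ≈ 34.4 mL/min
CrCl ≈ 34 mL/min → bracket 30–39 mL/min.
37% of 200 mg = 74 mg → 70 mg

70 mg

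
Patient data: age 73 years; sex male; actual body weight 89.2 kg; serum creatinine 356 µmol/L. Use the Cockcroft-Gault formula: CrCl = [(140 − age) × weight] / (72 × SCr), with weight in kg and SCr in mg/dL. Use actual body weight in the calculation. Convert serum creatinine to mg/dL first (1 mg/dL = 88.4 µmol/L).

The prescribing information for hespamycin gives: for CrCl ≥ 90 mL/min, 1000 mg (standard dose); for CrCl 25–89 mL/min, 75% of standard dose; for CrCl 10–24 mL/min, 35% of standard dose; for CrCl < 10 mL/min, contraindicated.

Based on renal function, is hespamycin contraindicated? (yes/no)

SCr = 356 / 88.4 = 4.027 mg/dL
CrCl = (140 − 73) × 89.2 / (72 × 4.027) = 5976.4 / 289.94 ≈ 20.6 mL/min
CrCl ≈ 21 mL/min, which is ≥ 10 mL/min.

no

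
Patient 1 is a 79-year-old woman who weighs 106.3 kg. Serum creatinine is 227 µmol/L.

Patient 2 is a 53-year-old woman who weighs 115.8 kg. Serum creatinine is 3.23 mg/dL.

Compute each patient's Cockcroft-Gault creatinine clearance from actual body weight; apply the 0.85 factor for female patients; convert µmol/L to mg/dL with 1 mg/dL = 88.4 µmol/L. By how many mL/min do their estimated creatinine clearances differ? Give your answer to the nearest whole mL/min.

Patient 1: SCr = 227 / 88.4 = 2.568 mg/dL
Patient 1: CrCl = (140 − 79) × 106.3 / (72 × 2.568) × 0.85 = 6484.3 / 184.90 × 0.85 ≈ 29.8 mL/min
Patient 2: CrCl = (140 − 53) × 115.8 / (72 × 3.23) × 0.85 = 10074.6 / 232.56 × 0.85 ≈ 36.8 mL/min
|29.8 − 36.8| = 7.0 mL/min

7 mL/min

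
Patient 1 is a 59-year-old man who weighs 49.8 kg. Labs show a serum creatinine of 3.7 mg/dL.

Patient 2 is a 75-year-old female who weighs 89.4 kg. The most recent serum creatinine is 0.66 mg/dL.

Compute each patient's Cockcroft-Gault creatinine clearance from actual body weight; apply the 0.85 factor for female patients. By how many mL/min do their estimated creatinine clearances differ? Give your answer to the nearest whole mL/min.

Patient 1: CrCl = (140 − 59) × 49.8 / (72 × 3.7) = 4033.8 / 266.40 ≈ 15.1 mL/min
Patient 2: CrCl = (140 − 75) × 89.4 / (72 × 0.66) × 0.85 = 5811.0 / 47.52 × 0.85 ≈ 103.9 mL/min
|15.1 − 103.9| = 88.8 mL/min

89 mL/min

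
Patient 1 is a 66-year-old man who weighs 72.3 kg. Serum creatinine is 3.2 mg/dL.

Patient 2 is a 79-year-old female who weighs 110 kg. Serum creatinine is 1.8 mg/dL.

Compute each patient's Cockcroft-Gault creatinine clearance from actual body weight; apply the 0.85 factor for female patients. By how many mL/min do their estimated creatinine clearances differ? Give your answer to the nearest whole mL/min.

21 mL/min

Patient 1: CrCl = (140 − 66) × 72.3 / (72 × 3.2) = 5350.2 / 230.40 ≈ 23.2 mL/min
Patient 2: CrCl = (140 − 79) × 110 / (72 × 1.8) × 0.85 = 6710.0 / 129.60 × 0.85 ≈ 44.0 mL/min
|23.2 − 44.0| = 20.8 mL/min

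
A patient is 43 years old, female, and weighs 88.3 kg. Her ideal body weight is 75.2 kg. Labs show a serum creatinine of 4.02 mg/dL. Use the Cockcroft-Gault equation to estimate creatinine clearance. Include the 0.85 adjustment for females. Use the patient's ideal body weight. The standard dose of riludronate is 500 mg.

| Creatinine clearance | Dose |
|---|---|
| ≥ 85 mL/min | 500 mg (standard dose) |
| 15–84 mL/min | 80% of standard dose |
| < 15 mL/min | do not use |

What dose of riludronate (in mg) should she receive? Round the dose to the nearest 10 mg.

CrCl = (140 − 43) × 75.2 / (72 × 4.02) × 0.85 = 7294.4 / 289.44 × 0.85 ≈ 21.4 mL/min
CrCl ≈ 21 mL/min → bracket 15–84 mL/min.
80% of 500 mg = 400 mg

400 mg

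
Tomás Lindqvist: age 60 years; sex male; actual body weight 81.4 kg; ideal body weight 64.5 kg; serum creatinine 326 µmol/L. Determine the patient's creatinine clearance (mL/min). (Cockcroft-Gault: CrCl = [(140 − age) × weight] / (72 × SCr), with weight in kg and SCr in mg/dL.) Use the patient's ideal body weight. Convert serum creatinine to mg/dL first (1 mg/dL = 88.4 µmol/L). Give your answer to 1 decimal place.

SCr = 326 / 88.4 = 3.688 mg/dL
CrCl = (140 − 60) × 64.5 / (72 × 3.688) = 5160.0 / 265.54 ≈ 19.4 mL/min

19.4 mL/min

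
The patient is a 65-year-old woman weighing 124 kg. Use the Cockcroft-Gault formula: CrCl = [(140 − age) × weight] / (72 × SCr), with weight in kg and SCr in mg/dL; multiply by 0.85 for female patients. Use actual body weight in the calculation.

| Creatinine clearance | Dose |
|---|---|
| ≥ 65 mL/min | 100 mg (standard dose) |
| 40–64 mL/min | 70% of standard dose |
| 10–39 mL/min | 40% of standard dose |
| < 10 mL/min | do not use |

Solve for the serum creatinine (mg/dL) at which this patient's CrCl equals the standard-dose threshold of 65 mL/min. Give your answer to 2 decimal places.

Standard dose requires CrCl ≥ 65 mL/min.
Set (140 − 65) × 124 × 0.85 / (72 × SCr) = 65
SCr = (140 − 65) × 124 × 0.85 / (72 × 65) = 1.689 mg/dL

1.69 mg/dL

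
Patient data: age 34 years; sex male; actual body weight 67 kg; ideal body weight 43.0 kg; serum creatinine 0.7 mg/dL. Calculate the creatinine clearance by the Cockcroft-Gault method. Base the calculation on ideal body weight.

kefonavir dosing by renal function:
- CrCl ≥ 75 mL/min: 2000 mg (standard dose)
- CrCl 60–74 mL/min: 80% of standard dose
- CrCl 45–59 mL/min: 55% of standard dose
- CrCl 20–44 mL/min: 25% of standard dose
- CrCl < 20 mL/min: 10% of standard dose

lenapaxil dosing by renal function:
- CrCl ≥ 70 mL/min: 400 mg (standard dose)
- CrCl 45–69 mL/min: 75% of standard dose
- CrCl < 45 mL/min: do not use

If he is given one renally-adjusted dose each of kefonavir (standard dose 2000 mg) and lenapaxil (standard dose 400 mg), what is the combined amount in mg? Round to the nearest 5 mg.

CrCl = (140 − 34) × 43 / (72 × 0.7) = 4558.0 / 50.40 ≈ 90.4 mL/min
CrCl ≈ 90 mL/min.
kefonavir: ≥ 75 mL/min → 100% of 2000 mg = 2000 mg.
lenapaxil: ≥ 70 mL/min → 100% of 400 mg = 400 mg.
Total = 2000 + 400 = 2400 mg.

2400 mg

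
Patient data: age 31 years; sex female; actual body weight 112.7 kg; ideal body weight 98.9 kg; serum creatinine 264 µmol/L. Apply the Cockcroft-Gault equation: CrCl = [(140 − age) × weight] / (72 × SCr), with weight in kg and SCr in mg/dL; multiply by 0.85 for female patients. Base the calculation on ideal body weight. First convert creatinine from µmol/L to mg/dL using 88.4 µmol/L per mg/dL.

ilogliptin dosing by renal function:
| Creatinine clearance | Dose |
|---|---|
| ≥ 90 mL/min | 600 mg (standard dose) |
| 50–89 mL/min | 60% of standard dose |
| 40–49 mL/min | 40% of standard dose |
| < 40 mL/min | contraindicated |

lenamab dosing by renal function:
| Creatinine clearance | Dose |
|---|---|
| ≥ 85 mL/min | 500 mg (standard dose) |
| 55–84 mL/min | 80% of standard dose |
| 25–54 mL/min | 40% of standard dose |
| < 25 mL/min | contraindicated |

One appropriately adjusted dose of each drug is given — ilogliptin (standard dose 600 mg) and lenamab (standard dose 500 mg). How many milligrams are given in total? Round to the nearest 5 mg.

SCr = 264 / 88.4 = 2.986 mg/dL
CrCl = (140 − 31) × 98.9 / (72 × 2.986) × 0.85 = 10780.1 / 214.99 × 0.85 ≈ 42.6 mL/min
CrCl ≈ 43 mL/min.
ilogliptin: 40–49 mL/min → 40% of 600 mg = 240 mg.
lenamab: 25–54 mL/min → 40% of 500 mg = 200 mg.
Total = 240 + 200 = 440 mg.

440 mg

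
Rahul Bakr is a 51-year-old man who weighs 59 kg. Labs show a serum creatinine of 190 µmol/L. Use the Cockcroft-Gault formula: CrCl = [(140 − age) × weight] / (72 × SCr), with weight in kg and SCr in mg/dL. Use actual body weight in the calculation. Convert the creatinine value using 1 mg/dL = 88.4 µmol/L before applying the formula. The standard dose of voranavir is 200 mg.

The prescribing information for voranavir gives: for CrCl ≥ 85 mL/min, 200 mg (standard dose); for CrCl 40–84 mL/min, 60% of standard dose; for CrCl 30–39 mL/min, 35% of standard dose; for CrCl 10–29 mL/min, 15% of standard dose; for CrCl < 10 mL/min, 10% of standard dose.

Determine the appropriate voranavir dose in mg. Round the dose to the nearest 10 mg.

SCr = 190 / 88.4 = 2.149 mg/dL
CrCl = (140 − 51) × 59 / (72 × 2.149) = 5251.0 / 154.73 ≈ 33.9 mL/min
CrCl ≈ 34 mL/min → bracket 30–39 mL/min.
35% of 200 mg = 70 mg

70 mg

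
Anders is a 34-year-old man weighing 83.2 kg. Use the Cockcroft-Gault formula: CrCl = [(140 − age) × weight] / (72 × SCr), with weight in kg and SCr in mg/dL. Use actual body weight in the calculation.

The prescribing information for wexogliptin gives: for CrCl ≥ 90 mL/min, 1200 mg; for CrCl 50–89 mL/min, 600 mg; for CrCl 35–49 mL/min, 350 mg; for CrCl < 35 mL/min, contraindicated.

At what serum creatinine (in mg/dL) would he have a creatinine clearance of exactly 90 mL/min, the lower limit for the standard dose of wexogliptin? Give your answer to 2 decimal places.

1.36 mg/dL

Standard dose requires CrCl ≥ 90 mL/min.
Set (140 − 34) × 83.2 / (72 × SCr) = 90
SCr = (140 − 34) × 83.2 / (72 × 90) = 1.361 mg/dL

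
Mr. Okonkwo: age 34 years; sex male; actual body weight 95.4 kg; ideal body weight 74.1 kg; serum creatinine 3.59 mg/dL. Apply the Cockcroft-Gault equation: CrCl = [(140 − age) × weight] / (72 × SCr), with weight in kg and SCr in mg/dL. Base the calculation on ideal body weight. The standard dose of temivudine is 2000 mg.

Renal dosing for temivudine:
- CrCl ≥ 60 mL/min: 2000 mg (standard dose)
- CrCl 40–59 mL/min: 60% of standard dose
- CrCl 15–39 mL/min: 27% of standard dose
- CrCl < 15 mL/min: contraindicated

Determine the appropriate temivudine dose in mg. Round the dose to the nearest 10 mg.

540 mg

CrCl = (140 − 34) × 74.1 / (72 × 3.59) = 7854.6 / 258.48 ≈ 30.4 mL/min
CrCl ≈ 30 mL/min → bracket 15–39 mL/min.
27% of 2000 mg = 540 mg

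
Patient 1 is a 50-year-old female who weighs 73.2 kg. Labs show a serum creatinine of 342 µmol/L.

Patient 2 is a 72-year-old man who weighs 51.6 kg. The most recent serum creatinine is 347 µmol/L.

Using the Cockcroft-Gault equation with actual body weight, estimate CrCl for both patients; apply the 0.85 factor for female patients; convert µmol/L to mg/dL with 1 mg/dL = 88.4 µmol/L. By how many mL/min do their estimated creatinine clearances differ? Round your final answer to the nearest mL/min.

Patient 1: SCr = 342 / 88.4 = 3.869 mg/dL
Patient 1: CrCl = (140 − 50) × 73.2 / (72 × 3.869) × 0.85 = 6588.0 / 278.57 × 0.85 ≈ 20.1 mL/min
Patient 2: SCr = 347 / 88.4 = 3.925 mg/dL
Patient 2: CrCl = (140 − 72) × 51.6 / (72 × 3.925) = 3508.8 / 282.60 ≈ 12.4 mL/min
|20.1 − 12.4| = 7.7 mL/min

8 mL/min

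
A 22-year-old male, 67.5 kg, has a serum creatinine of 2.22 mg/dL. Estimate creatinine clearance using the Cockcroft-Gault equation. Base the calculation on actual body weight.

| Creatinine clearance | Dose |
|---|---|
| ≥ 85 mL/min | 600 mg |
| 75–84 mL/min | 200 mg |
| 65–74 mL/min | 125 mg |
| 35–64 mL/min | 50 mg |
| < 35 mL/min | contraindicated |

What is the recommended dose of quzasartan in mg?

CrCl = (140 − 22) × 67.5 / (72 × 2.22) = 7965.0 / 159.84 ≈ 49.8 mL/min
CrCl ≈ 50 mL/min → bracket 35–64 mL/min.
Dose for this bracket: 50 mg.

50 mg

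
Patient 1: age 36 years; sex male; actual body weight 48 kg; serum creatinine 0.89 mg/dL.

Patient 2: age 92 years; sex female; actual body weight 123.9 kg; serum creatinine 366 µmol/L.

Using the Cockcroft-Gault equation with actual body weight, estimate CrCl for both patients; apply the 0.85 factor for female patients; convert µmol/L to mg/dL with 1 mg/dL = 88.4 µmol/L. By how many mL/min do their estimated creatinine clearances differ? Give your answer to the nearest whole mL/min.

61 mL/min

Patient 1: CrCl = (140 − 36) × 48 / (72 × 0.89) = 4992.0 / 64.08 ≈ 77.9 mL/min
Patient 2: SCr = 366 / 88.4 = 4.14 mg/dL
Patient 2: CrCl = (140 − 92) × 123.9 / (72 × 4.14) × 0.85 = 5947.2 / 298.08 × 0.85 ≈ 17.0 mL/min
|77.9 − 17.0| = 60.9 mL/min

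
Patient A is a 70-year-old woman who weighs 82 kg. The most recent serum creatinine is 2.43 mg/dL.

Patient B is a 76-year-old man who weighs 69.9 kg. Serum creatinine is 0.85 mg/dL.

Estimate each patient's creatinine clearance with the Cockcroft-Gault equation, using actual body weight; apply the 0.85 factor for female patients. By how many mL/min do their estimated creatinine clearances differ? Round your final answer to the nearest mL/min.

Patient A: CrCl = (140 − 70) × 82 / (72 × 2.43) × 0.85 = 5740.0 / 174.96 × 0.85 ≈ 27.9 mL/min
Patient B: CrCl = (140 − 76) × 69.9 / (72 × 0.85) = 4473.6 / 61.20 ≈ 73.1 mL/min
|27.9 − 73.1| = 45.2 mL/min

45 mL/min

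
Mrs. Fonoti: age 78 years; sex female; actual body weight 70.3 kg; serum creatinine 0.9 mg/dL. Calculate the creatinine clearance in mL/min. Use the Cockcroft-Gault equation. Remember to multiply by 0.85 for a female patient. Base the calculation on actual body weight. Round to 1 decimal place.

CrCl = (140 − 78) × 70.3 / (72 × 0.9) × 0.85 = 4358.6 / 64.80 × 0.85 ≈ 57.2 mL/min

57.2 mL/min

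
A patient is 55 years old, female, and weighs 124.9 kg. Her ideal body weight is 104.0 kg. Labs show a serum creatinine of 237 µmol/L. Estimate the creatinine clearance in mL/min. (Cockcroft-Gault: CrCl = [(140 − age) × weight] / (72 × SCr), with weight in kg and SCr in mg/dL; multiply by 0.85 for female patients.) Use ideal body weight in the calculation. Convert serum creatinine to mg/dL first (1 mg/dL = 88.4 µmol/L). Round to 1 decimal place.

SCr = 237 / 88.4 = 2.681 mg/dL
CrCl = (140 − 55) × 104 / (72 × 2.681) × 0.85 = 8840.0 / 193.03 × 0.85 ≈ 38.9 mL/min

38.9 mL/min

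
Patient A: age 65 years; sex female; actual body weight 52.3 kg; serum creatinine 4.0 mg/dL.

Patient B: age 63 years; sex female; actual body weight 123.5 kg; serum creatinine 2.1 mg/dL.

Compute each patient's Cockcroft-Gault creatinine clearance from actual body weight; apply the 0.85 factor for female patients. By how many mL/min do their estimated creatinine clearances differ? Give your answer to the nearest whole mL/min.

Patient A: CrCl = (140 − 65) × 52.3 / (72 × 4) × 0.85 = 3922.5 / 288.00 × 0.85 ≈ 11.6 mL/min
Patient B: CrCl = (140 − 63) × 123.5 / (72 × 2.1) × 0.85 = 9509.5 / 151.20 × 0.85 ≈ 53.5 mL/min
|11.6 − 53.5| = 41.9 mL/min

42 mL/min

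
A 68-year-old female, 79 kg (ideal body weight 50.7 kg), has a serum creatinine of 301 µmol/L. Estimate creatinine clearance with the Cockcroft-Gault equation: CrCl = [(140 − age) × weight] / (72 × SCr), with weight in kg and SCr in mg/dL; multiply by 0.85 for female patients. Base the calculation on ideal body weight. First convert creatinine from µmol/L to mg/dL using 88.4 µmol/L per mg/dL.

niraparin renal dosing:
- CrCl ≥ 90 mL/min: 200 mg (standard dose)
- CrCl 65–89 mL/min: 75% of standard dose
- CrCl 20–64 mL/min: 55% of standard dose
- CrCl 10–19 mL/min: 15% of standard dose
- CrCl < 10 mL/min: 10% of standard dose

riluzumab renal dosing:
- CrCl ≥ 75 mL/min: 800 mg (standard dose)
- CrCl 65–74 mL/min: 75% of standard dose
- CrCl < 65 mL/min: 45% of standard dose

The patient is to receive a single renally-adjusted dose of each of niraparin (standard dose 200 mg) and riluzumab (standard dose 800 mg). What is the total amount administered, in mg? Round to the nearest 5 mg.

SCr = 301 / 88.4 = 3.405 mg/dL
CrCl = (140 − 68) × 50.7 / (72 × 3.405) × 0.85 = 3650.4 / 245.16 × 0.85 ≈ 12.7 mL/min
CrCl ≈ 13 mL/min.
niraparin: 10–19 mL/min → 15% of 200 mg = 30 mg.
riluzumab: < 65 mL/min → 45% of 800 mg = 360 mg.
Total = 30 + 360 = 390 mg.

390 mg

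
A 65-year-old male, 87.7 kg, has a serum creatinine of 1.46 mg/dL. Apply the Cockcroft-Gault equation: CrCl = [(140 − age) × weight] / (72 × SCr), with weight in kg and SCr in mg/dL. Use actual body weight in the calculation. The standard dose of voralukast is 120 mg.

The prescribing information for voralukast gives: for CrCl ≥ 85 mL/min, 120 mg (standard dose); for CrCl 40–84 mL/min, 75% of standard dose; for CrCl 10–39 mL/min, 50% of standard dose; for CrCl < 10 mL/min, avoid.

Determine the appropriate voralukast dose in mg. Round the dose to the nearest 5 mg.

CrCl = (140 − 65) × 87.7 / (72 × 1.46) = 6577.5 / 105.12 ≈ 62.6 mL/min
CrCl ≈ 63 mL/min → bracket 40–84 mL/min.
75% of 120 mg = 90 mg

90 mg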